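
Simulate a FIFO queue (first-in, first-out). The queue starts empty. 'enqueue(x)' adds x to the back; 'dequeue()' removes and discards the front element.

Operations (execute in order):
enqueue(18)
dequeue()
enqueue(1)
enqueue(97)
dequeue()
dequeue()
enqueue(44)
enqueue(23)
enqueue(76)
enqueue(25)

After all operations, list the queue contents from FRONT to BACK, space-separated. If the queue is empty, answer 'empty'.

enqueue(18): [18]
dequeue(): []
enqueue(1): [1]
enqueue(97): [1, 97]
dequeue(): [97]
dequeue(): []
enqueue(44): [44]
enqueue(23): [44, 23]
enqueue(76): [44, 23, 76]
enqueue(25): [44, 23, 76, 25]

Answer: 44 23 76 25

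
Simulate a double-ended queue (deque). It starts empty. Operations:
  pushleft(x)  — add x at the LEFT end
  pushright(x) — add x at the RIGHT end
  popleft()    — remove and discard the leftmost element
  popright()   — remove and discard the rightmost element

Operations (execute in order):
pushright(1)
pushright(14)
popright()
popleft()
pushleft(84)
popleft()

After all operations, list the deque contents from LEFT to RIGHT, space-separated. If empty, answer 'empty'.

Answer: empty

Derivation:
pushright(1): [1]
pushright(14): [1, 14]
popright(): [1]
popleft(): []
pushleft(84): [84]
popleft(): []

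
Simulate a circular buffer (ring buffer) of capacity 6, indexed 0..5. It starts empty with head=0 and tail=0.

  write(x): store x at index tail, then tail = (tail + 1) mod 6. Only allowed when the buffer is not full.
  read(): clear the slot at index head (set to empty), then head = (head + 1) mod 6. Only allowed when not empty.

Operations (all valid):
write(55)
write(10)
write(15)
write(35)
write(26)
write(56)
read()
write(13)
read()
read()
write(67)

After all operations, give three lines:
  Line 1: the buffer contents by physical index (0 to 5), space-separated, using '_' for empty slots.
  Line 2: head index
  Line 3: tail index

write(55): buf=[55 _ _ _ _ _], head=0, tail=1, size=1
write(10): buf=[55 10 _ _ _ _], head=0, tail=2, size=2
write(15): buf=[55 10 15 _ _ _], head=0, tail=3, size=3
write(35): buf=[55 10 15 35 _ _], head=0, tail=4, size=4
write(26): buf=[55 10 15 35 26 _], head=0, tail=5, size=5
write(56): buf=[55 10 15 35 26 56], head=0, tail=0, size=6
read(): buf=[_ 10 15 35 26 56], head=1, tail=0, size=5
write(13): buf=[13 10 15 35 26 56], head=1, tail=1, size=6
read(): buf=[13 _ 15 35 26 56], head=2, tail=1, size=5
read(): buf=[13 _ _ 35 26 56], head=3, tail=1, size=4
write(67): buf=[13 67 _ 35 26 56], head=3, tail=2, size=5

Answer: 13 67 _ 35 26 56
3
2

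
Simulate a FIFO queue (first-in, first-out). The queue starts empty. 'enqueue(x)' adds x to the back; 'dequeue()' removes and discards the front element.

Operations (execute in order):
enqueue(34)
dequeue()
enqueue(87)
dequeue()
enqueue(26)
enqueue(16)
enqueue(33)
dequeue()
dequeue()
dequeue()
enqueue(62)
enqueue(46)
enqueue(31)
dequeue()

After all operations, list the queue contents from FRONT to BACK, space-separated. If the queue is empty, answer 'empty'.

Answer: 46 31

Derivation:
enqueue(34): [34]
dequeue(): []
enqueue(87): [87]
dequeue(): []
enqueue(26): [26]
enqueue(16): [26, 16]
enqueue(33): [26, 16, 33]
dequeue(): [16, 33]
dequeue(): [33]
dequeue(): []
enqueue(62): [62]
enqueue(46): [62, 46]
enqueue(31): [62, 46, 31]
dequeue(): [46, 31]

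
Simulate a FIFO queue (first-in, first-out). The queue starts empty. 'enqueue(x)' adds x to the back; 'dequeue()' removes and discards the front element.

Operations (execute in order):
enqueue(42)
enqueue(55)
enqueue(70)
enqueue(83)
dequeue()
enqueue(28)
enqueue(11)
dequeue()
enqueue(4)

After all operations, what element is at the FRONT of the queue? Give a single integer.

enqueue(42): queue = [42]
enqueue(55): queue = [42, 55]
enqueue(70): queue = [42, 55, 70]
enqueue(83): queue = [42, 55, 70, 83]
dequeue(): queue = [55, 70, 83]
enqueue(28): queue = [55, 70, 83, 28]
enqueue(11): queue = [55, 70, 83, 28, 11]
dequeue(): queue = [70, 83, 28, 11]
enqueue(4): queue = [70, 83, 28, 11, 4]

Answer: 70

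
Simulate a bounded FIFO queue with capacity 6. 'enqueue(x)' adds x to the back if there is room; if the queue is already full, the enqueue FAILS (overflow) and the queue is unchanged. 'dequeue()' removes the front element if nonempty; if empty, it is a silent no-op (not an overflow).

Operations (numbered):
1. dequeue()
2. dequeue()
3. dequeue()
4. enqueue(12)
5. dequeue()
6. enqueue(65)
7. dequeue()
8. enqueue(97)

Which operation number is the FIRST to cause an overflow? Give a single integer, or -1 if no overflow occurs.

Answer: -1

Derivation:
1. dequeue(): empty, no-op, size=0
2. dequeue(): empty, no-op, size=0
3. dequeue(): empty, no-op, size=0
4. enqueue(12): size=1
5. dequeue(): size=0
6. enqueue(65): size=1
7. dequeue(): size=0
8. enqueue(97): size=1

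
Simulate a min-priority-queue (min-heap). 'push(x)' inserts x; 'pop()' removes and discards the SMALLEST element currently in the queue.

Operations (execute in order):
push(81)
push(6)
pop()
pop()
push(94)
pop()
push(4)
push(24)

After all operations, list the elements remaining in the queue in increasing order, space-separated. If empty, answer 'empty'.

Answer: 4 24

Derivation:
push(81): heap contents = [81]
push(6): heap contents = [6, 81]
pop() → 6: heap contents = [81]
pop() → 81: heap contents = []
push(94): heap contents = [94]
pop() → 94: heap contents = []
push(4): heap contents = [4]
push(24): heap contents = [4, 24]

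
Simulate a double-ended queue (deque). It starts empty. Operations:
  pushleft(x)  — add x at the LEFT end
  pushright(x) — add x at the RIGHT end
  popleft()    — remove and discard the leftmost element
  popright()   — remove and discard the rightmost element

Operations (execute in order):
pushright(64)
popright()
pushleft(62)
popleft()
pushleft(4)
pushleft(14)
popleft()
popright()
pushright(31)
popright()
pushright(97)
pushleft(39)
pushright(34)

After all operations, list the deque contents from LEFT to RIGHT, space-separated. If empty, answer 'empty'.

pushright(64): [64]
popright(): []
pushleft(62): [62]
popleft(): []
pushleft(4): [4]
pushleft(14): [14, 4]
popleft(): [4]
popright(): []
pushright(31): [31]
popright(): []
pushright(97): [97]
pushleft(39): [39, 97]
pushright(34): [39, 97, 34]

Answer: 39 97 34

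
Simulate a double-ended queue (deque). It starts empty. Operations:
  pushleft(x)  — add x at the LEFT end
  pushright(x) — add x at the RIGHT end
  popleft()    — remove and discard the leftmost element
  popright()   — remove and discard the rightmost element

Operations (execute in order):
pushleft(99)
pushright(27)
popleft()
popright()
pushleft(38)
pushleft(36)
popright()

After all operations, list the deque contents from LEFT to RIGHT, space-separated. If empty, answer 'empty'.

pushleft(99): [99]
pushright(27): [99, 27]
popleft(): [27]
popright(): []
pushleft(38): [38]
pushleft(36): [36, 38]
popright(): [36]

Answer: 36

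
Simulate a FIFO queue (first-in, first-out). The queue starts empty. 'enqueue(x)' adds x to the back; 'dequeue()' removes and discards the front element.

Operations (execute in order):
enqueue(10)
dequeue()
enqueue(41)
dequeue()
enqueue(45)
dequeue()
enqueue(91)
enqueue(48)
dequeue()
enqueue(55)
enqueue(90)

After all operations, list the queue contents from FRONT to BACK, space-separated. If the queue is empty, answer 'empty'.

Answer: 48 55 90

Derivation:
enqueue(10): [10]
dequeue(): []
enqueue(41): [41]
dequeue(): []
enqueue(45): [45]
dequeue(): []
enqueue(91): [91]
enqueue(48): [91, 48]
dequeue(): [48]
enqueue(55): [48, 55]
enqueue(90): [48, 55, 90]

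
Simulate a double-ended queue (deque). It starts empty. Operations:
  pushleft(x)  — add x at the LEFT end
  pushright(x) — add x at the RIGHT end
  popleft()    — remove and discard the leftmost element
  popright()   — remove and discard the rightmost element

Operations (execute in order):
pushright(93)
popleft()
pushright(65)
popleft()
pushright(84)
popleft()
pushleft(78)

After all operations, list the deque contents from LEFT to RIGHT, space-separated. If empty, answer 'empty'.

Answer: 78

Derivation:
pushright(93): [93]
popleft(): []
pushright(65): [65]
popleft(): []
pushright(84): [84]
popleft(): []
pushleft(78): [78]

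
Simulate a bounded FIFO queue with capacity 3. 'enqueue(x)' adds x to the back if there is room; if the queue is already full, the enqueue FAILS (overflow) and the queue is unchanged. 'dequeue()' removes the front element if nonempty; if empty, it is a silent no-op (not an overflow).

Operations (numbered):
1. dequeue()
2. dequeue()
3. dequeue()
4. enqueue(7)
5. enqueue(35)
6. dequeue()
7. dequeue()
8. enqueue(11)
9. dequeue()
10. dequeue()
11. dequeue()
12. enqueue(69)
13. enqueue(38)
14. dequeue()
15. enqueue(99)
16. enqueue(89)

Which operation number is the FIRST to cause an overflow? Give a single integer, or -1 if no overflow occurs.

1. dequeue(): empty, no-op, size=0
2. dequeue(): empty, no-op, size=0
3. dequeue(): empty, no-op, size=0
4. enqueue(7): size=1
5. enqueue(35): size=2
6. dequeue(): size=1
7. dequeue(): size=0
8. enqueue(11): size=1
9. dequeue(): size=0
10. dequeue(): empty, no-op, size=0
11. dequeue(): empty, no-op, size=0
12. enqueue(69): size=1
13. enqueue(38): size=2
14. dequeue(): size=1
15. enqueue(99): size=2
16. enqueue(89): size=3

Answer: -1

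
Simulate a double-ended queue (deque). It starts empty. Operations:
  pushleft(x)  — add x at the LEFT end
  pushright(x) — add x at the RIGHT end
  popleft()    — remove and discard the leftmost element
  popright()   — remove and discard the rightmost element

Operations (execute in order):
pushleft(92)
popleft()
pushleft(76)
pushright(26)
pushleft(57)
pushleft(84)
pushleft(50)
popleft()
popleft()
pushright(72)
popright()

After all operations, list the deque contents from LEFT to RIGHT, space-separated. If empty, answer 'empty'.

Answer: 57 76 26

Derivation:
pushleft(92): [92]
popleft(): []
pushleft(76): [76]
pushright(26): [76, 26]
pushleft(57): [57, 76, 26]
pushleft(84): [84, 57, 76, 26]
pushleft(50): [50, 84, 57, 76, 26]
popleft(): [84, 57, 76, 26]
popleft(): [57, 76, 26]
pushright(72): [57, 76, 26, 72]
popright(): [57, 76, 26]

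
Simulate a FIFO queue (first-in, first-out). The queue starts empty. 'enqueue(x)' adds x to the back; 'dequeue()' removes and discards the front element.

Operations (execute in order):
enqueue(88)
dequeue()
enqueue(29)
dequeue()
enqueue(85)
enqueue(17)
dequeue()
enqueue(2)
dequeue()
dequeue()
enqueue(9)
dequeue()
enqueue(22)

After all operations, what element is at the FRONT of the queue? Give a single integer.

enqueue(88): queue = [88]
dequeue(): queue = []
enqueue(29): queue = [29]
dequeue(): queue = []
enqueue(85): queue = [85]
enqueue(17): queue = [85, 17]
dequeue(): queue = [17]
enqueue(2): queue = [17, 2]
dequeue(): queue = [2]
dequeue(): queue = []
enqueue(9): queue = [9]
dequeue(): queue = []
enqueue(22): queue = [22]

Answer: 22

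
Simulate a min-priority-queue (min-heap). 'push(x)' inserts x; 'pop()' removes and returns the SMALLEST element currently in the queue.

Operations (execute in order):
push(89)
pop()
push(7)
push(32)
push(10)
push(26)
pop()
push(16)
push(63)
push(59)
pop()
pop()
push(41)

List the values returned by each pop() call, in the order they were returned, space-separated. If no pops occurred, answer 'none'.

push(89): heap contents = [89]
pop() → 89: heap contents = []
push(7): heap contents = [7]
push(32): heap contents = [7, 32]
push(10): heap contents = [7, 10, 32]
push(26): heap contents = [7, 10, 26, 32]
pop() → 7: heap contents = [10, 26, 32]
push(16): heap contents = [10, 16, 26, 32]
push(63): heap contents = [10, 16, 26, 32, 63]
push(59): heap contents = [10, 16, 26, 32, 59, 63]
pop() → 10: heap contents = [16, 26, 32, 59, 63]
pop() → 16: heap contents = [26, 32, 59, 63]
push(41): heap contents = [26, 32, 41, 59, 63]

Answer: 89 7 10 16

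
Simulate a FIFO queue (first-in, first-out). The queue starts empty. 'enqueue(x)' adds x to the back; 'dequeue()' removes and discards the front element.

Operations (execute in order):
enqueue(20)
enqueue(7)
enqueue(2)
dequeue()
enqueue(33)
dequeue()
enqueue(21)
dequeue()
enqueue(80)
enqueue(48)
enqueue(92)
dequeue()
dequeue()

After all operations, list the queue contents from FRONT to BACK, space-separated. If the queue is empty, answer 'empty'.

Answer: 80 48 92

Derivation:
enqueue(20): [20]
enqueue(7): [20, 7]
enqueue(2): [20, 7, 2]
dequeue(): [7, 2]
enqueue(33): [7, 2, 33]
dequeue(): [2, 33]
enqueue(21): [2, 33, 21]
dequeue(): [33, 21]
enqueue(80): [33, 21, 80]
enqueue(48): [33, 21, 80, 48]
enqueue(92): [33, 21, 80, 48, 92]
dequeue(): [21, 80, 48, 92]
dequeue(): [80, 48, 92]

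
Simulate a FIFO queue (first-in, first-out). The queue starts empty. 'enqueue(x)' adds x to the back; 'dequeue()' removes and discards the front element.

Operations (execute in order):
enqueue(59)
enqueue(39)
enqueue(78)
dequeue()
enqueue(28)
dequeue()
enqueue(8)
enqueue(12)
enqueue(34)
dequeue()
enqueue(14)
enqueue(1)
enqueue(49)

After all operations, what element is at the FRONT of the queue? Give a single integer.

enqueue(59): queue = [59]
enqueue(39): queue = [59, 39]
enqueue(78): queue = [59, 39, 78]
dequeue(): queue = [39, 78]
enqueue(28): queue = [39, 78, 28]
dequeue(): queue = [78, 28]
enqueue(8): queue = [78, 28, 8]
enqueue(12): queue = [78, 28, 8, 12]
enqueue(34): queue = [78, 28, 8, 12, 34]
dequeue(): queue = [28, 8, 12, 34]
enqueue(14): queue = [28, 8, 12, 34, 14]
enqueue(1): queue = [28, 8, 12, 34, 14, 1]
enqueue(49): queue = [28, 8, 12, 34, 14, 1, 49]

Answer: 28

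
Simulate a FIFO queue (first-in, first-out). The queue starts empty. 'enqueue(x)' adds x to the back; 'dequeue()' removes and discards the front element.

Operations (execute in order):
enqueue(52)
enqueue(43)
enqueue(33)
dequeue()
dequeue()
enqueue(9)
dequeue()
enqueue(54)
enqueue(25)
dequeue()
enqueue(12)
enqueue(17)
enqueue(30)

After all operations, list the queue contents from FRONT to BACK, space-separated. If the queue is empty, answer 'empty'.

Answer: 54 25 12 17 30

Derivation:
enqueue(52): [52]
enqueue(43): [52, 43]
enqueue(33): [52, 43, 33]
dequeue(): [43, 33]
dequeue(): [33]
enqueue(9): [33, 9]
dequeue(): [9]
enqueue(54): [9, 54]
enqueue(25): [9, 54, 25]
dequeue(): [54, 25]
enqueue(12): [54, 25, 12]
enqueue(17): [54, 25, 12, 17]
enqueue(30): [54, 25, 12, 17, 30]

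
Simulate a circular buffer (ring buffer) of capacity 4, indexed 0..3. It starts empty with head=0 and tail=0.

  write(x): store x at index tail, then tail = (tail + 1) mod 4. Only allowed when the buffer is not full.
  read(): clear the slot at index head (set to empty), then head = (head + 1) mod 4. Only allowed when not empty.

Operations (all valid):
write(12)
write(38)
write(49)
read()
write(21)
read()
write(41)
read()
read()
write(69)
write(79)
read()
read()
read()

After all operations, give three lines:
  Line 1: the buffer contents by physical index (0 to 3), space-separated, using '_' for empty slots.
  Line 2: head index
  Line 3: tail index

write(12): buf=[12 _ _ _], head=0, tail=1, size=1
write(38): buf=[12 38 _ _], head=0, tail=2, size=2
write(49): buf=[12 38 49 _], head=0, tail=3, size=3
read(): buf=[_ 38 49 _], head=1, tail=3, size=2
write(21): buf=[_ 38 49 21], head=1, tail=0, size=3
read(): buf=[_ _ 49 21], head=2, tail=0, size=2
write(41): buf=[41 _ 49 21], head=2, tail=1, size=3
read(): buf=[41 _ _ 21], head=3, tail=1, size=2
read(): buf=[41 _ _ _], head=0, tail=1, size=1
write(69): buf=[41 69 _ _], head=0, tail=2, size=2
write(79): buf=[41 69 79 _], head=0, tail=3, size=3
read(): buf=[_ 69 79 _], head=1, tail=3, size=2
read(): buf=[_ _ 79 _], head=2, tail=3, size=1
read(): buf=[_ _ _ _], head=3, tail=3, size=0

Answer: _ _ _ _
3
3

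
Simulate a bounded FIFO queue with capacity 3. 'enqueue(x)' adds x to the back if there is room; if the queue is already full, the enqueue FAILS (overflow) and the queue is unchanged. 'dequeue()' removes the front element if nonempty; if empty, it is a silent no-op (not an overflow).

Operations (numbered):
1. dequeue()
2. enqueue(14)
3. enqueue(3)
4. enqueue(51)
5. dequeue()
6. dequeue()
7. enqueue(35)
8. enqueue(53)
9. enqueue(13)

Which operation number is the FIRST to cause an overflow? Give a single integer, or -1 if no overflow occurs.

Answer: 9

Derivation:
1. dequeue(): empty, no-op, size=0
2. enqueue(14): size=1
3. enqueue(3): size=2
4. enqueue(51): size=3
5. dequeue(): size=2
6. dequeue(): size=1
7. enqueue(35): size=2
8. enqueue(53): size=3
9. enqueue(13): size=3=cap → OVERFLOW (fail)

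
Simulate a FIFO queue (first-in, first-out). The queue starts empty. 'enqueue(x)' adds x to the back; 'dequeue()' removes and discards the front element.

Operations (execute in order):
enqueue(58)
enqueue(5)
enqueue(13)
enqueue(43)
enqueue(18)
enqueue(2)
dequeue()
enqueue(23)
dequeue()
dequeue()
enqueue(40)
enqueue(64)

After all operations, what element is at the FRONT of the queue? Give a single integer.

enqueue(58): queue = [58]
enqueue(5): queue = [58, 5]
enqueue(13): queue = [58, 5, 13]
enqueue(43): queue = [58, 5, 13, 43]
enqueue(18): queue = [58, 5, 13, 43, 18]
enqueue(2): queue = [58, 5, 13, 43, 18, 2]
dequeue(): queue = [5, 13, 43, 18, 2]
enqueue(23): queue = [5, 13, 43, 18, 2, 23]
dequeue(): queue = [13, 43, 18, 2, 23]
dequeue(): queue = [43, 18, 2, 23]
enqueue(40): queue = [43, 18, 2, 23, 40]
enqueue(64): queue = [43, 18, 2, 23, 40, 64]

Answer: 43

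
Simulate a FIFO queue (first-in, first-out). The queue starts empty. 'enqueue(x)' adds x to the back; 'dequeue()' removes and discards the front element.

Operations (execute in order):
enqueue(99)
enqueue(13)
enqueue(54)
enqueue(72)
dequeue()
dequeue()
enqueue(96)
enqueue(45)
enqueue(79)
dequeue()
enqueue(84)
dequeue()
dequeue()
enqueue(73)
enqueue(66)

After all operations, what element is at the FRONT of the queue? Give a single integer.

enqueue(99): queue = [99]
enqueue(13): queue = [99, 13]
enqueue(54): queue = [99, 13, 54]
enqueue(72): queue = [99, 13, 54, 72]
dequeue(): queue = [13, 54, 72]
dequeue(): queue = [54, 72]
enqueue(96): queue = [54, 72, 96]
enqueue(45): queue = [54, 72, 96, 45]
enqueue(79): queue = [54, 72, 96, 45, 79]
dequeue(): queue = [72, 96, 45, 79]
enqueue(84): queue = [72, 96, 45, 79, 84]
dequeue(): queue = [96, 45, 79, 84]
dequeue(): queue = [45, 79, 84]
enqueue(73): queue = [45, 79, 84, 73]
enqueue(66): queue = [45, 79, 84, 73, 66]

Answer: 45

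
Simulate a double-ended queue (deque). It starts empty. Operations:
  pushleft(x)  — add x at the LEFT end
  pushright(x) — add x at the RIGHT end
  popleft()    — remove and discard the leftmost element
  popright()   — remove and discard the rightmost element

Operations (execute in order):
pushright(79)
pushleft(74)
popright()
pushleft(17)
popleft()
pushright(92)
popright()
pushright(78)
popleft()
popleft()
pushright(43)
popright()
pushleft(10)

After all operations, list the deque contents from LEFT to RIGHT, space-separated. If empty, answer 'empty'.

Answer: 10

Derivation:
pushright(79): [79]
pushleft(74): [74, 79]
popright(): [74]
pushleft(17): [17, 74]
popleft(): [74]
pushright(92): [74, 92]
popright(): [74]
pushright(78): [74, 78]
popleft(): [78]
popleft(): []
pushright(43): [43]
popright(): []
pushleft(10): [10]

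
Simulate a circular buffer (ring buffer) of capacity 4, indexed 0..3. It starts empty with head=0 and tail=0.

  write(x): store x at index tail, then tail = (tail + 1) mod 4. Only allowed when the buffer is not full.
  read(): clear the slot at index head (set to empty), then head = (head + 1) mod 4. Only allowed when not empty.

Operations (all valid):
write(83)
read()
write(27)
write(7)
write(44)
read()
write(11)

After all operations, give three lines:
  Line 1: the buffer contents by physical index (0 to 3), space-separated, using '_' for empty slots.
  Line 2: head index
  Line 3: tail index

write(83): buf=[83 _ _ _], head=0, tail=1, size=1
read(): buf=[_ _ _ _], head=1, tail=1, size=0
write(27): buf=[_ 27 _ _], head=1, tail=2, size=1
write(7): buf=[_ 27 7 _], head=1, tail=3, size=2
write(44): buf=[_ 27 7 44], head=1, tail=0, size=3
read(): buf=[_ _ 7 44], head=2, tail=0, size=2
write(11): buf=[11 _ 7 44], head=2, tail=1, size=3

Answer: 11 _ 7 44
2
1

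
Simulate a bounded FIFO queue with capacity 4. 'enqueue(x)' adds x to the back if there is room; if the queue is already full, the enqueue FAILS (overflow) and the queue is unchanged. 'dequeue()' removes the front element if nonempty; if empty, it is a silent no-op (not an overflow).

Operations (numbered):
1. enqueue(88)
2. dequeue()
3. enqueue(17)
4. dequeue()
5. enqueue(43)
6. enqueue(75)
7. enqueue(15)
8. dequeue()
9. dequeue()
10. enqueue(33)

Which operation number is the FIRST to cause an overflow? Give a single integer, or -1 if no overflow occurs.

Answer: -1

Derivation:
1. enqueue(88): size=1
2. dequeue(): size=0
3. enqueue(17): size=1
4. dequeue(): size=0
5. enqueue(43): size=1
6. enqueue(75): size=2
7. enqueue(15): size=3
8. dequeue(): size=2
9. dequeue(): size=1
10. enqueue(33): size=2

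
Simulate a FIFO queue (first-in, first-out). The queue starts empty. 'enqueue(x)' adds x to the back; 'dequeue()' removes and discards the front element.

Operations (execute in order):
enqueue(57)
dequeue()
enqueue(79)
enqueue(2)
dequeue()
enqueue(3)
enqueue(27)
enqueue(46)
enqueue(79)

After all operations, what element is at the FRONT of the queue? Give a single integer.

enqueue(57): queue = [57]
dequeue(): queue = []
enqueue(79): queue = [79]
enqueue(2): queue = [79, 2]
dequeue(): queue = [2]
enqueue(3): queue = [2, 3]
enqueue(27): queue = [2, 3, 27]
enqueue(46): queue = [2, 3, 27, 46]
enqueue(79): queue = [2, 3, 27, 46, 79]

Answer: 2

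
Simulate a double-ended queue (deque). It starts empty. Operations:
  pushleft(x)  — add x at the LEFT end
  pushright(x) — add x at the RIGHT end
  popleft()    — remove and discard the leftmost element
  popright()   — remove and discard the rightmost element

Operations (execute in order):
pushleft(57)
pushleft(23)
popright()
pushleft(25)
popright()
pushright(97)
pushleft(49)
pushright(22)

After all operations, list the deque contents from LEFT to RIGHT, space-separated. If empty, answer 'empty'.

Answer: 49 25 97 22

Derivation:
pushleft(57): [57]
pushleft(23): [23, 57]
popright(): [23]
pushleft(25): [25, 23]
popright(): [25]
pushright(97): [25, 97]
pushleft(49): [49, 25, 97]
pushright(22): [49, 25, 97, 22]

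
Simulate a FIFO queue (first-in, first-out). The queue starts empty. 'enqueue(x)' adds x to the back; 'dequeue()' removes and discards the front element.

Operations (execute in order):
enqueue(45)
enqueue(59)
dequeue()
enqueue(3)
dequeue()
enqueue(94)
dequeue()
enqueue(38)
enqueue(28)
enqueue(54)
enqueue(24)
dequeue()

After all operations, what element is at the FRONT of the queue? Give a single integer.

enqueue(45): queue = [45]
enqueue(59): queue = [45, 59]
dequeue(): queue = [59]
enqueue(3): queue = [59, 3]
dequeue(): queue = [3]
enqueue(94): queue = [3, 94]
dequeue(): queue = [94]
enqueue(38): queue = [94, 38]
enqueue(28): queue = [94, 38, 28]
enqueue(54): queue = [94, 38, 28, 54]
enqueue(24): queue = [94, 38, 28, 54, 24]
dequeue(): queue = [38, 28, 54, 24]

Answer: 38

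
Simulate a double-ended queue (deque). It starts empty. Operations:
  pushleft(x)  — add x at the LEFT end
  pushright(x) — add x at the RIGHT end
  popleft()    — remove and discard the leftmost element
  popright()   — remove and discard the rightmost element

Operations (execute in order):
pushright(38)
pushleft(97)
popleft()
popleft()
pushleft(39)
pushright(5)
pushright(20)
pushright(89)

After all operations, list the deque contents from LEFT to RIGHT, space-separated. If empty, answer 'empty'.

Answer: 39 5 20 89

Derivation:
pushright(38): [38]
pushleft(97): [97, 38]
popleft(): [38]
popleft(): []
pushleft(39): [39]
pushright(5): [39, 5]
pushright(20): [39, 5, 20]
pushright(89): [39, 5, 20, 89]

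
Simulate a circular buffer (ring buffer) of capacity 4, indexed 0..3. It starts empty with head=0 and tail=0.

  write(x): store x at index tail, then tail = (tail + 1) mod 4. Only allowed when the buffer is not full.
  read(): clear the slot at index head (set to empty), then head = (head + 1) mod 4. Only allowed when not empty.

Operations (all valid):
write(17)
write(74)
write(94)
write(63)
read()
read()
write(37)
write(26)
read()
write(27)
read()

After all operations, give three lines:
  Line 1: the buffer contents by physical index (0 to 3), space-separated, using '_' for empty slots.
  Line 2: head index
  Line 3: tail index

Answer: 37 26 27 _
0
3

Derivation:
write(17): buf=[17 _ _ _], head=0, tail=1, size=1
write(74): buf=[17 74 _ _], head=0, tail=2, size=2
write(94): buf=[17 74 94 _], head=0, tail=3, size=3
write(63): buf=[17 74 94 63], head=0, tail=0, size=4
read(): buf=[_ 74 94 63], head=1, tail=0, size=3
read(): buf=[_ _ 94 63], head=2, tail=0, size=2
write(37): buf=[37 _ 94 63], head=2, tail=1, size=3
write(26): buf=[37 26 94 63], head=2, tail=2, size=4
read(): buf=[37 26 _ 63], head=3, tail=2, size=3
write(27): buf=[37 26 27 63], head=3, tail=3, size=4
read(): buf=[37 26 27 _], head=0, tail=3, size=3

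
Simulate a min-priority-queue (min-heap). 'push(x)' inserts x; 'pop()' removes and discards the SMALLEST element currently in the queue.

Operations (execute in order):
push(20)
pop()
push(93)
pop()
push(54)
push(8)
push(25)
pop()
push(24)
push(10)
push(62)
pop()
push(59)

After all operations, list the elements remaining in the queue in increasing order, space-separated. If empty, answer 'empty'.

Answer: 24 25 54 59 62

Derivation:
push(20): heap contents = [20]
pop() → 20: heap contents = []
push(93): heap contents = [93]
pop() → 93: heap contents = []
push(54): heap contents = [54]
push(8): heap contents = [8, 54]
push(25): heap contents = [8, 25, 54]
pop() → 8: heap contents = [25, 54]
push(24): heap contents = [24, 25, 54]
push(10): heap contents = [10, 24, 25, 54]
push(62): heap contents = [10, 24, 25, 54, 62]
pop() → 10: heap contents = [24, 25, 54, 62]
push(59): heap contents = [24, 25, 54, 59, 62]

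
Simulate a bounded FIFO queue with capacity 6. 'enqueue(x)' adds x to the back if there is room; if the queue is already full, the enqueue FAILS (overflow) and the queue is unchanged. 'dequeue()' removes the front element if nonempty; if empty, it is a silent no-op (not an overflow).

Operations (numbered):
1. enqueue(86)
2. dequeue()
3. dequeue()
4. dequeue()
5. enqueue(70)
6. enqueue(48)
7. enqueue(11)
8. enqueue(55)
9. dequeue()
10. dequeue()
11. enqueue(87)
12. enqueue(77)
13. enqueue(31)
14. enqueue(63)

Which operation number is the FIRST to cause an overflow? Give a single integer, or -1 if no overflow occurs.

1. enqueue(86): size=1
2. dequeue(): size=0
3. dequeue(): empty, no-op, size=0
4. dequeue(): empty, no-op, size=0
5. enqueue(70): size=1
6. enqueue(48): size=2
7. enqueue(11): size=3
8. enqueue(55): size=4
9. dequeue(): size=3
10. dequeue(): size=2
11. enqueue(87): size=3
12. enqueue(77): size=4
13. enqueue(31): size=5
14. enqueue(63): size=6

Answer: -1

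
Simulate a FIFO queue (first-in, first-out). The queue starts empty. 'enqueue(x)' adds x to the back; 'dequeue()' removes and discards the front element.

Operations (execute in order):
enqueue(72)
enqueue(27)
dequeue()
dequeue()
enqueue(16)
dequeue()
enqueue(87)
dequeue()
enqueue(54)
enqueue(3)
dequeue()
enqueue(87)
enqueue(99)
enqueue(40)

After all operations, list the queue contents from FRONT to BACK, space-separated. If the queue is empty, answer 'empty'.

Answer: 3 87 99 40

Derivation:
enqueue(72): [72]
enqueue(27): [72, 27]
dequeue(): [27]
dequeue(): []
enqueue(16): [16]
dequeue(): []
enqueue(87): [87]
dequeue(): []
enqueue(54): [54]
enqueue(3): [54, 3]
dequeue(): [3]
enqueue(87): [3, 87]
enqueue(99): [3, 87, 99]
enqueue(40): [3, 87, 99, 40]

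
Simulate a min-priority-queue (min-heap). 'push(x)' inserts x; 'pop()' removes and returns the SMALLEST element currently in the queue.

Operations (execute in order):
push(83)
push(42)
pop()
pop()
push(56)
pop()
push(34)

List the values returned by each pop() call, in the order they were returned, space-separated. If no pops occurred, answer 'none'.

Answer: 42 83 56

Derivation:
push(83): heap contents = [83]
push(42): heap contents = [42, 83]
pop() → 42: heap contents = [83]
pop() → 83: heap contents = []
push(56): heap contents = [56]
pop() → 56: heap contents = []
push(34): heap contents = [34]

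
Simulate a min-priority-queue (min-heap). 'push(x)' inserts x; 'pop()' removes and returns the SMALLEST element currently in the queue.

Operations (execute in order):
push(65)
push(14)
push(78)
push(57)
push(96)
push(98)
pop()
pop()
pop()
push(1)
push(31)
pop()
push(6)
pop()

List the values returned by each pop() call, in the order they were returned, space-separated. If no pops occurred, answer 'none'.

Answer: 14 57 65 1 6

Derivation:
push(65): heap contents = [65]
push(14): heap contents = [14, 65]
push(78): heap contents = [14, 65, 78]
push(57): heap contents = [14, 57, 65, 78]
push(96): heap contents = [14, 57, 65, 78, 96]
push(98): heap contents = [14, 57, 65, 78, 96, 98]
pop() → 14: heap contents = [57, 65, 78, 96, 98]
pop() → 57: heap contents = [65, 78, 96, 98]
pop() → 65: heap contents = [78, 96, 98]
push(1): heap contents = [1, 78, 96, 98]
push(31): heap contents = [1, 31, 78, 96, 98]
pop() → 1: heap contents = [31, 78, 96, 98]
push(6): heap contents = [6, 31, 78, 96, 98]
pop() → 6: heap contents = [31, 78, 96, 98]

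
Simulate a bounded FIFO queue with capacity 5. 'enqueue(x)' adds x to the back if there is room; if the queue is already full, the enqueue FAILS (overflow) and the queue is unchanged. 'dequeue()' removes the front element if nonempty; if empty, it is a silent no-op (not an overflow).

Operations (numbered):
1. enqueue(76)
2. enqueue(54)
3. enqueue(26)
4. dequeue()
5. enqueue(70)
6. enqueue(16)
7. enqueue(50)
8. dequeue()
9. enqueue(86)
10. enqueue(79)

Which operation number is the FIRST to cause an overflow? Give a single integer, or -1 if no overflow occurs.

1. enqueue(76): size=1
2. enqueue(54): size=2
3. enqueue(26): size=3
4. dequeue(): size=2
5. enqueue(70): size=3
6. enqueue(16): size=4
7. enqueue(50): size=5
8. dequeue(): size=4
9. enqueue(86): size=5
10. enqueue(79): size=5=cap → OVERFLOW (fail)

Answer: 10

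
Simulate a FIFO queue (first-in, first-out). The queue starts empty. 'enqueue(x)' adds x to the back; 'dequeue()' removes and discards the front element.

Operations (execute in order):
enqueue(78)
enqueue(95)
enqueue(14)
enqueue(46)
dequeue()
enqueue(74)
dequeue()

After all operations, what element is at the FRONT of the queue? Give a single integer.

Answer: 14

Derivation:
enqueue(78): queue = [78]
enqueue(95): queue = [78, 95]
enqueue(14): queue = [78, 95, 14]
enqueue(46): queue = [78, 95, 14, 46]
dequeue(): queue = [95, 14, 46]
enqueue(74): queue = [95, 14, 46, 74]
dequeue(): queue = [14, 46, 74]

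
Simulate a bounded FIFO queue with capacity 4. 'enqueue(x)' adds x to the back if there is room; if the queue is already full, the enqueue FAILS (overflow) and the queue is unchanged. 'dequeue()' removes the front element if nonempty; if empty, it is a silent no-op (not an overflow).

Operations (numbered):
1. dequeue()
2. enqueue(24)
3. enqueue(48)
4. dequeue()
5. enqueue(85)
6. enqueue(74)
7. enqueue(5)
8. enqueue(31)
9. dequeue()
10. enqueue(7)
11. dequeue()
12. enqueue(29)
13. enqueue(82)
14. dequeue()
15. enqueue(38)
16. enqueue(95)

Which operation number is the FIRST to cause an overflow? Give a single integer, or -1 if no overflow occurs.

Answer: 8

Derivation:
1. dequeue(): empty, no-op, size=0
2. enqueue(24): size=1
3. enqueue(48): size=2
4. dequeue(): size=1
5. enqueue(85): size=2
6. enqueue(74): size=3
7. enqueue(5): size=4
8. enqueue(31): size=4=cap → OVERFLOW (fail)
9. dequeue(): size=3
10. enqueue(7): size=4
11. dequeue(): size=3
12. enqueue(29): size=4
13. enqueue(82): size=4=cap → OVERFLOW (fail)
14. dequeue(): size=3
15. enqueue(38): size=4
16. enqueue(95): size=4=cap → OVERFLOW (fail)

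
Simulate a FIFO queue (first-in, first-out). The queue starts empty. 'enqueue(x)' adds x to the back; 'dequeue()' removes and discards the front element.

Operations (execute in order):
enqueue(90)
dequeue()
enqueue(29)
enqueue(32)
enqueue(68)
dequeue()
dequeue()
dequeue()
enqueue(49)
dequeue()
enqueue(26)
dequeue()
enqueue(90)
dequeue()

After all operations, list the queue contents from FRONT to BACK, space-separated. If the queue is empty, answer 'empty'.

enqueue(90): [90]
dequeue(): []
enqueue(29): [29]
enqueue(32): [29, 32]
enqueue(68): [29, 32, 68]
dequeue(): [32, 68]
dequeue(): [68]
dequeue(): []
enqueue(49): [49]
dequeue(): []
enqueue(26): [26]
dequeue(): []
enqueue(90): [90]
dequeue(): []

Answer: empty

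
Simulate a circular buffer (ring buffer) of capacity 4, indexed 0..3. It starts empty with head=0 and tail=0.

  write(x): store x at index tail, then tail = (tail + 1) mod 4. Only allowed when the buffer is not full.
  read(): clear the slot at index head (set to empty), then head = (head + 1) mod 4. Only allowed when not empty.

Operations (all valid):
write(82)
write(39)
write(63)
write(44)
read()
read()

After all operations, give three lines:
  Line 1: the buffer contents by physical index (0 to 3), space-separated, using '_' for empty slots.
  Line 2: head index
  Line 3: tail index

Answer: _ _ 63 44
2
0

Derivation:
write(82): buf=[82 _ _ _], head=0, tail=1, size=1
write(39): buf=[82 39 _ _], head=0, tail=2, size=2
write(63): buf=[82 39 63 _], head=0, tail=3, size=3
write(44): buf=[82 39 63 44], head=0, tail=0, size=4
read(): buf=[_ 39 63 44], head=1, tail=0, size=3
read(): buf=[_ _ 63 44], head=2, tail=0, size=2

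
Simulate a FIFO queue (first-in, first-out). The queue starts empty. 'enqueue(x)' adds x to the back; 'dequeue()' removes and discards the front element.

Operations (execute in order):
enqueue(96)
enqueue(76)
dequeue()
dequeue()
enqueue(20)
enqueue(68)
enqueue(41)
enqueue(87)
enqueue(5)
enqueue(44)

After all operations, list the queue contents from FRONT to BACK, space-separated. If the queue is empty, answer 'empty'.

Answer: 20 68 41 87 5 44

Derivation:
enqueue(96): [96]
enqueue(76): [96, 76]
dequeue(): [76]
dequeue(): []
enqueue(20): [20]
enqueue(68): [20, 68]
enqueue(41): [20, 68, 41]
enqueue(87): [20, 68, 41, 87]
enqueue(5): [20, 68, 41, 87, 5]
enqueue(44): [20, 68, 41, 87, 5, 44]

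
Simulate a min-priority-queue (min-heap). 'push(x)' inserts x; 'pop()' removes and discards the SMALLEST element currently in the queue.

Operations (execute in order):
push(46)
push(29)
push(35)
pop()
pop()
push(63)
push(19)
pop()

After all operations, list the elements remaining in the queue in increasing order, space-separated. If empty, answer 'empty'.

push(46): heap contents = [46]
push(29): heap contents = [29, 46]
push(35): heap contents = [29, 35, 46]
pop() → 29: heap contents = [35, 46]
pop() → 35: heap contents = [46]
push(63): heap contents = [46, 63]
push(19): heap contents = [19, 46, 63]
pop() → 19: heap contents = [46, 63]

Answer: 46 63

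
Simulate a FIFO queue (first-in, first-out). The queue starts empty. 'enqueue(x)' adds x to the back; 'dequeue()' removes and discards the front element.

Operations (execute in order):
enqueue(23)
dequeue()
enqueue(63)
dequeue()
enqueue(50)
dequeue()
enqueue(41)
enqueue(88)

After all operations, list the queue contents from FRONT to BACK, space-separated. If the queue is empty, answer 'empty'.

enqueue(23): [23]
dequeue(): []
enqueue(63): [63]
dequeue(): []
enqueue(50): [50]
dequeue(): []
enqueue(41): [41]
enqueue(88): [41, 88]

Answer: 41 88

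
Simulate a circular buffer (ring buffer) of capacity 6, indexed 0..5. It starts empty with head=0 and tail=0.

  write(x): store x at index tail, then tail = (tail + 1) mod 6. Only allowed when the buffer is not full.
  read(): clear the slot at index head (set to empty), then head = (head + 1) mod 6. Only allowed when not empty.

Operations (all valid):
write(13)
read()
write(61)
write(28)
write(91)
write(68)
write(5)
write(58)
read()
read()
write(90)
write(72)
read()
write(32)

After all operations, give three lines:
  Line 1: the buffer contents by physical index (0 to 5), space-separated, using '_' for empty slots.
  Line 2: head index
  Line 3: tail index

Answer: 58 90 72 32 68 5
4
4

Derivation:
write(13): buf=[13 _ _ _ _ _], head=0, tail=1, size=1
read(): buf=[_ _ _ _ _ _], head=1, tail=1, size=0
write(61): buf=[_ 61 _ _ _ _], head=1, tail=2, size=1
write(28): buf=[_ 61 28 _ _ _], head=1, tail=3, size=2
write(91): buf=[_ 61 28 91 _ _], head=1, tail=4, size=3
write(68): buf=[_ 61 28 91 68 _], head=1, tail=5, size=4
write(5): buf=[_ 61 28 91 68 5], head=1, tail=0, size=5
write(58): buf=[58 61 28 91 68 5], head=1, tail=1, size=6
read(): buf=[58 _ 28 91 68 5], head=2, tail=1, size=5
read(): buf=[58 _ _ 91 68 5], head=3, tail=1, size=4
write(90): buf=[58 90 _ 91 68 5], head=3, tail=2, size=5
write(72): buf=[58 90 72 91 68 5], head=3, tail=3, size=6
read(): buf=[58 90 72 _ 68 5], head=4, tail=3, size=5
write(32): buf=[58 90 72 32 68 5], head=4, tail=4, size=6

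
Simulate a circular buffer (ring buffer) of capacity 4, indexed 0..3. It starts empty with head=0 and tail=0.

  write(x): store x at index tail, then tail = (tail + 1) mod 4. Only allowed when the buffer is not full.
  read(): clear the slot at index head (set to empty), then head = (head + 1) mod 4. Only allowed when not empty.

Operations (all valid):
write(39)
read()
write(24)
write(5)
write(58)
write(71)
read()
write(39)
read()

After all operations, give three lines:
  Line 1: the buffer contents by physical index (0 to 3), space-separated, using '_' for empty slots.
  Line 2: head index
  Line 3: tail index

Answer: 71 39 _ 58
3
2

Derivation:
write(39): buf=[39 _ _ _], head=0, tail=1, size=1
read(): buf=[_ _ _ _], head=1, tail=1, size=0
write(24): buf=[_ 24 _ _], head=1, tail=2, size=1
write(5): buf=[_ 24 5 _], head=1, tail=3, size=2
write(58): buf=[_ 24 5 58], head=1, tail=0, size=3
write(71): buf=[71 24 5 58], head=1, tail=1, size=4
read(): buf=[71 _ 5 58], head=2, tail=1, size=3
write(39): buf=[71 39 5 58], head=2, tail=2, size=4
read(): buf=[71 39 _ 58], head=3, tail=2, size=3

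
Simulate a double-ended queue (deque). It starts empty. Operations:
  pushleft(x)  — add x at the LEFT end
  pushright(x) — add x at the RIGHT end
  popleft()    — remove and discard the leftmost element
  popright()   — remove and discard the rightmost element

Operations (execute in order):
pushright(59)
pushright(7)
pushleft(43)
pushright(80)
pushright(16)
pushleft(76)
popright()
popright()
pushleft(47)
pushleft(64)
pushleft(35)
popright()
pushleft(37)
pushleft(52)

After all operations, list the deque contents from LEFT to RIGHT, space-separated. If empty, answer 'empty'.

pushright(59): [59]
pushright(7): [59, 7]
pushleft(43): [43, 59, 7]
pushright(80): [43, 59, 7, 80]
pushright(16): [43, 59, 7, 80, 16]
pushleft(76): [76, 43, 59, 7, 80, 16]
popright(): [76, 43, 59, 7, 80]
popright(): [76, 43, 59, 7]
pushleft(47): [47, 76, 43, 59, 7]
pushleft(64): [64, 47, 76, 43, 59, 7]
pushleft(35): [35, 64, 47, 76, 43, 59, 7]
popright(): [35, 64, 47, 76, 43, 59]
pushleft(37): [37, 35, 64, 47, 76, 43, 59]
pushleft(52): [52, 37, 35, 64, 47, 76, 43, 59]

Answer: 52 37 35 64 47 76 43 59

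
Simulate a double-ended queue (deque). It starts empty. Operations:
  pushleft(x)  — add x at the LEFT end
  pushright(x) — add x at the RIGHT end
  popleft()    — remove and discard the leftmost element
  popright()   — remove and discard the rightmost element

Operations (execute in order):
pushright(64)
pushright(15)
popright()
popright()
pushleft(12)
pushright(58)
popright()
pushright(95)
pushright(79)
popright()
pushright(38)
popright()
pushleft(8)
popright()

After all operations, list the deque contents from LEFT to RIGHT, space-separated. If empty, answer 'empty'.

Answer: 8 12

Derivation:
pushright(64): [64]
pushright(15): [64, 15]
popright(): [64]
popright(): []
pushleft(12): [12]
pushright(58): [12, 58]
popright(): [12]
pushright(95): [12, 95]
pushright(79): [12, 95, 79]
popright(): [12, 95]
pushright(38): [12, 95, 38]
popright(): [12, 95]
pushleft(8): [8, 12, 95]
popright(): [8, 12]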